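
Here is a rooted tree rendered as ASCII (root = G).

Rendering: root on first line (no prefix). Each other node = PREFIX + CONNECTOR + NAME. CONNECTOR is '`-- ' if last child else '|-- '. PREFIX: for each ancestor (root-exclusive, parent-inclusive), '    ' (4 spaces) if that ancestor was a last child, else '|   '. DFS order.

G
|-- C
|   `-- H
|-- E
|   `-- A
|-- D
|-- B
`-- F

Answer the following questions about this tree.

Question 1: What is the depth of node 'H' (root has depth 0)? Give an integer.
Path from root to H: G -> C -> H
Depth = number of edges = 2

Answer: 2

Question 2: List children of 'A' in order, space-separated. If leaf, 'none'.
Answer: none

Derivation:
Node A's children (from adjacency): (leaf)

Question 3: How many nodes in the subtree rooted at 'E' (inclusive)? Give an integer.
Subtree rooted at E contains: A, E
Count = 2

Answer: 2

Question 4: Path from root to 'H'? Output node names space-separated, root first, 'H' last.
Walk down from root: G -> C -> H

Answer: G C H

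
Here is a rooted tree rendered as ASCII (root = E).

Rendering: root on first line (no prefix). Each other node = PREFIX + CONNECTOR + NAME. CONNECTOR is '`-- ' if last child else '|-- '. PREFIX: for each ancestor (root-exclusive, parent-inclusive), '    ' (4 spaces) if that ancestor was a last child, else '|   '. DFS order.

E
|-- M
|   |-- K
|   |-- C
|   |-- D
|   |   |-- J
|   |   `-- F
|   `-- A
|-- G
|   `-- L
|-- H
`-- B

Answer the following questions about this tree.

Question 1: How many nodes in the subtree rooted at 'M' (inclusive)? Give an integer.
Subtree rooted at M contains: A, C, D, F, J, K, M
Count = 7

Answer: 7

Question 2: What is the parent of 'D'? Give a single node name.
Scan adjacency: D appears as child of M

Answer: M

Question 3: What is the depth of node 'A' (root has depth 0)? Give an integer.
Path from root to A: E -> M -> A
Depth = number of edges = 2

Answer: 2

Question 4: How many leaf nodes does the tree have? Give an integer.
Leaves (nodes with no children): A, B, C, F, H, J, K, L

Answer: 8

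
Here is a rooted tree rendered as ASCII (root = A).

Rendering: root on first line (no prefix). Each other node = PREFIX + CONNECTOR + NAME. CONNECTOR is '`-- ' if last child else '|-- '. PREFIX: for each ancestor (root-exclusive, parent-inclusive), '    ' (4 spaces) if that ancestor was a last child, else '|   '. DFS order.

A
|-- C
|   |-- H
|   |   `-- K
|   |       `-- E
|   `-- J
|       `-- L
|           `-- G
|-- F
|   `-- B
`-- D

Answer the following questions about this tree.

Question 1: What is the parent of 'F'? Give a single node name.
Answer: A

Derivation:
Scan adjacency: F appears as child of A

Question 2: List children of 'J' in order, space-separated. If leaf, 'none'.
Node J's children (from adjacency): L

Answer: L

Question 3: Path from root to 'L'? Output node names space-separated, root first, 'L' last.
Walk down from root: A -> C -> J -> L

Answer: A C J L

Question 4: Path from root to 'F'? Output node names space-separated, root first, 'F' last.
Answer: A F

Derivation:
Walk down from root: A -> F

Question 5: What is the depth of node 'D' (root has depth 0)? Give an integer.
Answer: 1

Derivation:
Path from root to D: A -> D
Depth = number of edges = 1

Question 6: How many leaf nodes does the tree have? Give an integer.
Leaves (nodes with no children): B, D, E, G

Answer: 4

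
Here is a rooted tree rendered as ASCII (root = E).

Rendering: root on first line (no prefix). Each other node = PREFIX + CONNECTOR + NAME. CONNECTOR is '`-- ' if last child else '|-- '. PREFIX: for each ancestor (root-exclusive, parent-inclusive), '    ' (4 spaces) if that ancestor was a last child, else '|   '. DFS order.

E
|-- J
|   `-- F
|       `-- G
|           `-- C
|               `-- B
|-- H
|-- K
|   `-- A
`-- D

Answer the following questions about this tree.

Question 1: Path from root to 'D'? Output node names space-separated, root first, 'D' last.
Answer: E D

Derivation:
Walk down from root: E -> D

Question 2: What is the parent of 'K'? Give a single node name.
Scan adjacency: K appears as child of E

Answer: E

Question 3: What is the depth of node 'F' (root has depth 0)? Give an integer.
Path from root to F: E -> J -> F
Depth = number of edges = 2

Answer: 2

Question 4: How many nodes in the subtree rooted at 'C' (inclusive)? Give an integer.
Answer: 2

Derivation:
Subtree rooted at C contains: B, C
Count = 2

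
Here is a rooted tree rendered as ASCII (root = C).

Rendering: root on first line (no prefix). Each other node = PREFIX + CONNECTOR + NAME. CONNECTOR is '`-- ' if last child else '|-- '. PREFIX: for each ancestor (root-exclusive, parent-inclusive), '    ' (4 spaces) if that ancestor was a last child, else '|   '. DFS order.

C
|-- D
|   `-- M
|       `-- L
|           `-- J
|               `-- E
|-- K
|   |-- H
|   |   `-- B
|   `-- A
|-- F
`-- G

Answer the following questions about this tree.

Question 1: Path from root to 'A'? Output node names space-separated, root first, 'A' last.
Walk down from root: C -> K -> A

Answer: C K A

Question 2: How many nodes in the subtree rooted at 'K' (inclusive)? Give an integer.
Subtree rooted at K contains: A, B, H, K
Count = 4

Answer: 4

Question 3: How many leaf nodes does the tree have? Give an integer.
Answer: 5

Derivation:
Leaves (nodes with no children): A, B, E, F, G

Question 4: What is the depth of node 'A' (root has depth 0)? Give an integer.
Answer: 2

Derivation:
Path from root to A: C -> K -> A
Depth = number of edges = 2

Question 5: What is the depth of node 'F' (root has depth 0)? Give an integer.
Answer: 1

Derivation:
Path from root to F: C -> F
Depth = number of edges = 1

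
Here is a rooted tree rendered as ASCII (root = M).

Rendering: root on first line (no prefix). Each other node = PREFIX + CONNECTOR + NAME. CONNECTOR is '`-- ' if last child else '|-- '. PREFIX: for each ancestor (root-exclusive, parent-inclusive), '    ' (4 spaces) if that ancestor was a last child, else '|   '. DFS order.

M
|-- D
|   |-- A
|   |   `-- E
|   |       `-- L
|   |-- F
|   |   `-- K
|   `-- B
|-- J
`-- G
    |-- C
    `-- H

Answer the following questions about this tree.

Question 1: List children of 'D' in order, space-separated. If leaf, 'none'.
Node D's children (from adjacency): A, F, B

Answer: A F B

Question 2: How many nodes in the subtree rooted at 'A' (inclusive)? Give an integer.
Answer: 3

Derivation:
Subtree rooted at A contains: A, E, L
Count = 3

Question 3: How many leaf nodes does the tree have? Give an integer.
Answer: 6

Derivation:
Leaves (nodes with no children): B, C, H, J, K, L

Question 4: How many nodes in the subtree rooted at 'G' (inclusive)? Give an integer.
Answer: 3

Derivation:
Subtree rooted at G contains: C, G, H
Count = 3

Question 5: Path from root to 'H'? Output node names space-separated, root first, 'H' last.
Walk down from root: M -> G -> H

Answer: M G H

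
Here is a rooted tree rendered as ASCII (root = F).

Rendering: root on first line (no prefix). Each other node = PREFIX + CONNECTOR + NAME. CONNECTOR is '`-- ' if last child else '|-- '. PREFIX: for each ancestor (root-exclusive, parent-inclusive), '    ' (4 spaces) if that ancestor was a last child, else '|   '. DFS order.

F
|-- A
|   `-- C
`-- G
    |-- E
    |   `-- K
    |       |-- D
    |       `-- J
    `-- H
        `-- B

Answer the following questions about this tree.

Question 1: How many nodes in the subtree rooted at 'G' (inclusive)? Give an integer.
Subtree rooted at G contains: B, D, E, G, H, J, K
Count = 7

Answer: 7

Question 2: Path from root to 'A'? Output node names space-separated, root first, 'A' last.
Answer: F A

Derivation:
Walk down from root: F -> A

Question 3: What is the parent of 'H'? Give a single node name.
Scan adjacency: H appears as child of G

Answer: G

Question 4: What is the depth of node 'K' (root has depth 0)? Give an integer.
Path from root to K: F -> G -> E -> K
Depth = number of edges = 3

Answer: 3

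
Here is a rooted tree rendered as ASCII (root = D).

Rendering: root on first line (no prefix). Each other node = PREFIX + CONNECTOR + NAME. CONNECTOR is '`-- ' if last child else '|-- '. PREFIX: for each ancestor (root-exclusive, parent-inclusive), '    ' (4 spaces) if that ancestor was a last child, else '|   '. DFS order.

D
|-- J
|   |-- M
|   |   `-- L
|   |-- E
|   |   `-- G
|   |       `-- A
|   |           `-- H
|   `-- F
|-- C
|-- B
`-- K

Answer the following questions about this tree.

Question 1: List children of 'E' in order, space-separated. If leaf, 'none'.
Node E's children (from adjacency): G

Answer: G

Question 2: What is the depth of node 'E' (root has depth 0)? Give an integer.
Answer: 2

Derivation:
Path from root to E: D -> J -> E
Depth = number of edges = 2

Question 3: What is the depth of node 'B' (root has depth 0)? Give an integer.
Answer: 1

Derivation:
Path from root to B: D -> B
Depth = number of edges = 1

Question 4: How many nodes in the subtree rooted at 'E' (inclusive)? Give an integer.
Answer: 4

Derivation:
Subtree rooted at E contains: A, E, G, H
Count = 4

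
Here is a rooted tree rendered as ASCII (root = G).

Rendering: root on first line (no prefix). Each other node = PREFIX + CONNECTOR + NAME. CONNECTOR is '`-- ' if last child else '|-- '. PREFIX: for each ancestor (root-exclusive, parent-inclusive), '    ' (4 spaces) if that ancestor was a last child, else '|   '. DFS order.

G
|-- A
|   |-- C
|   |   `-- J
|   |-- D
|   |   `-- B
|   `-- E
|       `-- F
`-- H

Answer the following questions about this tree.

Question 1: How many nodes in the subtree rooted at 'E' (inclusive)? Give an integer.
Answer: 2

Derivation:
Subtree rooted at E contains: E, F
Count = 2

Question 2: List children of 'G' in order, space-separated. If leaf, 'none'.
Answer: A H

Derivation:
Node G's children (from adjacency): A, H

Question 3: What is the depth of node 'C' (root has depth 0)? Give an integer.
Path from root to C: G -> A -> C
Depth = number of edges = 2

Answer: 2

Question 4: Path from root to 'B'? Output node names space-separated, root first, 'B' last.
Walk down from root: G -> A -> D -> B

Answer: G A D B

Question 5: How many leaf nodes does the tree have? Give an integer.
Leaves (nodes with no children): B, F, H, J

Answer: 4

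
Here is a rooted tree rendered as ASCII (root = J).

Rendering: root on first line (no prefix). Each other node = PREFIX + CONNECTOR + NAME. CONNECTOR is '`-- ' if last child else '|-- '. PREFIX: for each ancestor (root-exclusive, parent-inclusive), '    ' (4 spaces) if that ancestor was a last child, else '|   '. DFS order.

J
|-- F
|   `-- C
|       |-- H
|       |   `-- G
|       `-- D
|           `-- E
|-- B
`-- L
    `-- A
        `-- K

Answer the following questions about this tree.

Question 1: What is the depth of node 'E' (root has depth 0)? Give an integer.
Answer: 4

Derivation:
Path from root to E: J -> F -> C -> D -> E
Depth = number of edges = 4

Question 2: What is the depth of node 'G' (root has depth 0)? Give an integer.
Path from root to G: J -> F -> C -> H -> G
Depth = number of edges = 4

Answer: 4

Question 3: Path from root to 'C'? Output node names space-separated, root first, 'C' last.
Walk down from root: J -> F -> C

Answer: J F C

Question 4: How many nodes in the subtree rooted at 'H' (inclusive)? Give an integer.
Subtree rooted at H contains: G, H
Count = 2

Answer: 2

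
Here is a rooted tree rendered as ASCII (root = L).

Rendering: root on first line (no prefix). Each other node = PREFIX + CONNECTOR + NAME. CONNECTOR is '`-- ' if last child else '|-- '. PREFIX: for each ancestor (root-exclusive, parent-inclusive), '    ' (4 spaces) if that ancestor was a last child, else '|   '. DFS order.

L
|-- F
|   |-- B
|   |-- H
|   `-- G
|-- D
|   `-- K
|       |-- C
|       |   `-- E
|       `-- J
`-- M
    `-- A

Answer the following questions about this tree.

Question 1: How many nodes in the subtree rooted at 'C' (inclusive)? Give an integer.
Answer: 2

Derivation:
Subtree rooted at C contains: C, E
Count = 2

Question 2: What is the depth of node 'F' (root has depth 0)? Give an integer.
Path from root to F: L -> F
Depth = number of edges = 1

Answer: 1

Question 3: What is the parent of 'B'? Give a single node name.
Scan adjacency: B appears as child of F

Answer: F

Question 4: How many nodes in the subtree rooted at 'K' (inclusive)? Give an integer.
Subtree rooted at K contains: C, E, J, K
Count = 4

Answer: 4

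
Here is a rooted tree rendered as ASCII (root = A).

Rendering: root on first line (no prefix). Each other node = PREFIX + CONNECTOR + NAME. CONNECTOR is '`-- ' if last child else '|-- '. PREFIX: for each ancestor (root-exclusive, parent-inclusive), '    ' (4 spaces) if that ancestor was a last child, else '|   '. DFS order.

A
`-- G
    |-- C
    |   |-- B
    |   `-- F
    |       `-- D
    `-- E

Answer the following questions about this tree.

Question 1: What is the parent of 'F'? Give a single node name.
Answer: C

Derivation:
Scan adjacency: F appears as child of C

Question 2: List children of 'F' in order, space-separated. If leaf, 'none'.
Node F's children (from adjacency): D

Answer: D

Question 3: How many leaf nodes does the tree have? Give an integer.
Leaves (nodes with no children): B, D, E

Answer: 3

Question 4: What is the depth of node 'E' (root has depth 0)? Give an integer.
Path from root to E: A -> G -> E
Depth = number of edges = 2

Answer: 2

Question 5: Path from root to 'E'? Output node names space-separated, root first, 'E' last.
Walk down from root: A -> G -> E

Answer: A G E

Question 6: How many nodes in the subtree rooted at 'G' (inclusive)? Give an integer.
Subtree rooted at G contains: B, C, D, E, F, G
Count = 6

Answer: 6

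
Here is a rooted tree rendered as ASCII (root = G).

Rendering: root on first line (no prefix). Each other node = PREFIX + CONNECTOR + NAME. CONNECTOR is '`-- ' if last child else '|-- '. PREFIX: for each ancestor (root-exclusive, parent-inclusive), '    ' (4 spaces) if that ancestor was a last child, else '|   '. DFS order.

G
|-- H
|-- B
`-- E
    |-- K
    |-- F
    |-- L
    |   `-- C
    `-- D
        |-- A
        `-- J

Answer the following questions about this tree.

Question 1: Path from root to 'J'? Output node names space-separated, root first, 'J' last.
Walk down from root: G -> E -> D -> J

Answer: G E D J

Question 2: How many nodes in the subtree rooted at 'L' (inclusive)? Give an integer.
Answer: 2

Derivation:
Subtree rooted at L contains: C, L
Count = 2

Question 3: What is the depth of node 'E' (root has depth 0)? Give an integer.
Answer: 1

Derivation:
Path from root to E: G -> E
Depth = number of edges = 1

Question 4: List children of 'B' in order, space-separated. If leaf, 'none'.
Answer: none

Derivation:
Node B's children (from adjacency): (leaf)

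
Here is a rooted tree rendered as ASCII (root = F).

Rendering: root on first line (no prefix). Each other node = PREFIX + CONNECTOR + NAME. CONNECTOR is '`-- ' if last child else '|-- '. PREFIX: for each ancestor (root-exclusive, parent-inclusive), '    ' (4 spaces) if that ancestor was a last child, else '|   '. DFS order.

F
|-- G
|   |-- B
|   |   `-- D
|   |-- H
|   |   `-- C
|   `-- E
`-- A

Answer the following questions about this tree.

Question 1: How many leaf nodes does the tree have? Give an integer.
Leaves (nodes with no children): A, C, D, E

Answer: 4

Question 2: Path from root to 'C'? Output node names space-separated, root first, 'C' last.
Walk down from root: F -> G -> H -> C

Answer: F G H C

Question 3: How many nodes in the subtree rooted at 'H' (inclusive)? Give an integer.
Subtree rooted at H contains: C, H
Count = 2

Answer: 2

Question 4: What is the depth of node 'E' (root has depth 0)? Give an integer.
Answer: 2

Derivation:
Path from root to E: F -> G -> E
Depth = number of edges = 2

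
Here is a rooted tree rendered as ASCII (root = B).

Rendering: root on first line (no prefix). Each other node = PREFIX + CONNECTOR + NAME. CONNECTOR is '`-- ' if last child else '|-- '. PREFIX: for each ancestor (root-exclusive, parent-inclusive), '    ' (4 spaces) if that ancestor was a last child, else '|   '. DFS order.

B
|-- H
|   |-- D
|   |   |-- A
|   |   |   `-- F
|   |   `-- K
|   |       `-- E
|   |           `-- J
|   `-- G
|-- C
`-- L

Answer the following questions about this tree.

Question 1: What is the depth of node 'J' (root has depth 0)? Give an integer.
Path from root to J: B -> H -> D -> K -> E -> J
Depth = number of edges = 5

Answer: 5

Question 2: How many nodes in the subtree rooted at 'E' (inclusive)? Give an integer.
Answer: 2

Derivation:
Subtree rooted at E contains: E, J
Count = 2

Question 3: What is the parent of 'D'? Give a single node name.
Answer: H

Derivation:
Scan adjacency: D appears as child of H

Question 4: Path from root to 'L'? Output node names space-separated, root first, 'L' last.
Answer: B L

Derivation:
Walk down from root: B -> L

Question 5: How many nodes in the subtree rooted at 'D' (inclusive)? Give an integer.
Answer: 6

Derivation:
Subtree rooted at D contains: A, D, E, F, J, K
Count = 6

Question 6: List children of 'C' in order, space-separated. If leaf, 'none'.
Answer: none

Derivation:
Node C's children (from adjacency): (leaf)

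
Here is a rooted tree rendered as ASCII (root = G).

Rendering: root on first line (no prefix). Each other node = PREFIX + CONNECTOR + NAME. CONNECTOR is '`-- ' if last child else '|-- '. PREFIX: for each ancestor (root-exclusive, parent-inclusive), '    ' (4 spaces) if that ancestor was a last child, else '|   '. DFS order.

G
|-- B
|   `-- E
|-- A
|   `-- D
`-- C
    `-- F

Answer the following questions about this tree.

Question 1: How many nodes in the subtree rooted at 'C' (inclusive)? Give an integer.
Answer: 2

Derivation:
Subtree rooted at C contains: C, F
Count = 2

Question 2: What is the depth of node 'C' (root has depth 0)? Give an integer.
Path from root to C: G -> C
Depth = number of edges = 1

Answer: 1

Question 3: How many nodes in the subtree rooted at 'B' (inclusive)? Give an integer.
Answer: 2

Derivation:
Subtree rooted at B contains: B, E
Count = 2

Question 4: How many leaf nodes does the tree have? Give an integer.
Answer: 3

Derivation:
Leaves (nodes with no children): D, E, F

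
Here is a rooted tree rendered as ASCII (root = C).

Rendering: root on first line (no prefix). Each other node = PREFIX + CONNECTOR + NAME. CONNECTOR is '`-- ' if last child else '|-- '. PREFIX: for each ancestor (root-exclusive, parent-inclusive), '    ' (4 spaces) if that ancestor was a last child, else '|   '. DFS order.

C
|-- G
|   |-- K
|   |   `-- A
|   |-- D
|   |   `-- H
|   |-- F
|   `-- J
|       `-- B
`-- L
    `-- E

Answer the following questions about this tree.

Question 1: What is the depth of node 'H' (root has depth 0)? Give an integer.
Answer: 3

Derivation:
Path from root to H: C -> G -> D -> H
Depth = number of edges = 3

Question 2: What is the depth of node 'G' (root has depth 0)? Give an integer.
Path from root to G: C -> G
Depth = number of edges = 1

Answer: 1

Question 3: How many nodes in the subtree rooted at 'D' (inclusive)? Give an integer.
Subtree rooted at D contains: D, H
Count = 2

Answer: 2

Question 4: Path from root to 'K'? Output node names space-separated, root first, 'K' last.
Walk down from root: C -> G -> K

Answer: C G K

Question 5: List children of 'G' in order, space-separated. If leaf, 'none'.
Node G's children (from adjacency): K, D, F, J

Answer: K D F J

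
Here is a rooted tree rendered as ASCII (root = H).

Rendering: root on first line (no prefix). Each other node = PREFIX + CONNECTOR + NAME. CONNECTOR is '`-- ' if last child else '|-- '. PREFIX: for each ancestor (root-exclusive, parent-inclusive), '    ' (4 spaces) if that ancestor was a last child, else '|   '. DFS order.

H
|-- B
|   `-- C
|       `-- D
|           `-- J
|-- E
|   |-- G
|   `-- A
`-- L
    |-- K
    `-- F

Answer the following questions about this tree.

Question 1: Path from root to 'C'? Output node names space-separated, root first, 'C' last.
Answer: H B C

Derivation:
Walk down from root: H -> B -> C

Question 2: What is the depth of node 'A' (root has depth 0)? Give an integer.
Path from root to A: H -> E -> A
Depth = number of edges = 2

Answer: 2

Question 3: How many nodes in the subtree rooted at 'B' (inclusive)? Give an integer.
Answer: 4

Derivation:
Subtree rooted at B contains: B, C, D, J
Count = 4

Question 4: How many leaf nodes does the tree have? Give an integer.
Answer: 5

Derivation:
Leaves (nodes with no children): A, F, G, J, K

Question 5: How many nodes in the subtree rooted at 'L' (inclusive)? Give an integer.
Subtree rooted at L contains: F, K, L
Count = 3

Answer: 3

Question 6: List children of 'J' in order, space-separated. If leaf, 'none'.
Answer: none

Derivation:
Node J's children (from adjacency): (leaf)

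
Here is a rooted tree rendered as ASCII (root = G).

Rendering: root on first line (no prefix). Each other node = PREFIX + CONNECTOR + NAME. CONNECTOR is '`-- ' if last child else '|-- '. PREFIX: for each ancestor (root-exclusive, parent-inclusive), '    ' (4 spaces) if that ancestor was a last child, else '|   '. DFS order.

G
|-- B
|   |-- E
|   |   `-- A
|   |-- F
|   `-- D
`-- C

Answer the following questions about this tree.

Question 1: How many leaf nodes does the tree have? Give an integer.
Answer: 4

Derivation:
Leaves (nodes with no children): A, C, D, F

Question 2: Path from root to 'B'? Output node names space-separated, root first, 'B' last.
Answer: G B

Derivation:
Walk down from root: G -> B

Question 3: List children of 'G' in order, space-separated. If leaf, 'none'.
Answer: B C

Derivation:
Node G's children (from adjacency): B, C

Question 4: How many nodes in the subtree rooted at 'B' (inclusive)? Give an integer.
Answer: 5

Derivation:
Subtree rooted at B contains: A, B, D, E, F
Count = 5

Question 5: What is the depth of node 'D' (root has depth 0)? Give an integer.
Answer: 2

Derivation:
Path from root to D: G -> B -> D
Depth = number of edges = 2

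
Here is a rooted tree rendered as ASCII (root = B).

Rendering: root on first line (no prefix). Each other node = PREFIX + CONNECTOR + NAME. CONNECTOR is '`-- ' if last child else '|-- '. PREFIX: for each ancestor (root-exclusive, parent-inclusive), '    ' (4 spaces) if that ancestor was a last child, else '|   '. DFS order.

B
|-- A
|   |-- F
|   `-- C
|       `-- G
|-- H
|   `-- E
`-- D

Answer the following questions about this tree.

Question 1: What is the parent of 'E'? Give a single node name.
Answer: H

Derivation:
Scan adjacency: E appears as child of H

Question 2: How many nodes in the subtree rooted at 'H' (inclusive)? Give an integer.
Answer: 2

Derivation:
Subtree rooted at H contains: E, H
Count = 2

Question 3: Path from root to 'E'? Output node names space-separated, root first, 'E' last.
Walk down from root: B -> H -> E

Answer: B H E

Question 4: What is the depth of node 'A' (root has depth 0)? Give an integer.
Path from root to A: B -> A
Depth = number of edges = 1

Answer: 1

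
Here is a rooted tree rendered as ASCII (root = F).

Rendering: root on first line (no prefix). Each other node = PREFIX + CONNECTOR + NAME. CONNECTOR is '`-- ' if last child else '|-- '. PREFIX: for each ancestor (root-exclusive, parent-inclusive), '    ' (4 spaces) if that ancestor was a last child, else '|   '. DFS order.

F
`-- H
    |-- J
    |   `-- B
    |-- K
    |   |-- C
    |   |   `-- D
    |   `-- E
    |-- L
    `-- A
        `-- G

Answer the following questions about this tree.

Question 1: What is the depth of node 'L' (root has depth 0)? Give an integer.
Path from root to L: F -> H -> L
Depth = number of edges = 2

Answer: 2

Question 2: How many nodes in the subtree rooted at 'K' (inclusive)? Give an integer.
Answer: 4

Derivation:
Subtree rooted at K contains: C, D, E, K
Count = 4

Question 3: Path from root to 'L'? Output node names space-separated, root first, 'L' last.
Walk down from root: F -> H -> L

Answer: F H L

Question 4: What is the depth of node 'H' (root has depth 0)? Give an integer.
Answer: 1

Derivation:
Path from root to H: F -> H
Depth = number of edges = 1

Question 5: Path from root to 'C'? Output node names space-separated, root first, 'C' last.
Walk down from root: F -> H -> K -> C

Answer: F H K C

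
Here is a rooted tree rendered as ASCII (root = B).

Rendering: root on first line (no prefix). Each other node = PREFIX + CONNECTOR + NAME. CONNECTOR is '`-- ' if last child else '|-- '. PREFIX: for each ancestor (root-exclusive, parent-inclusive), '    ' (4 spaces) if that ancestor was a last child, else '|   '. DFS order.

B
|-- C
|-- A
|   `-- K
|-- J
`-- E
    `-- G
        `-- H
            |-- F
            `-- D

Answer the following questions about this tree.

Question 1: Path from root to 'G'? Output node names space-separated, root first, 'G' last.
Answer: B E G

Derivation:
Walk down from root: B -> E -> G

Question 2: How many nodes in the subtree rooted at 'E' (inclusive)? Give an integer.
Answer: 5

Derivation:
Subtree rooted at E contains: D, E, F, G, H
Count = 5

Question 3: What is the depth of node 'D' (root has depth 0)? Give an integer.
Path from root to D: B -> E -> G -> H -> D
Depth = number of edges = 4

Answer: 4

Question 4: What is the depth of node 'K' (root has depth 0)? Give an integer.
Answer: 2

Derivation:
Path from root to K: B -> A -> K
Depth = number of edges = 2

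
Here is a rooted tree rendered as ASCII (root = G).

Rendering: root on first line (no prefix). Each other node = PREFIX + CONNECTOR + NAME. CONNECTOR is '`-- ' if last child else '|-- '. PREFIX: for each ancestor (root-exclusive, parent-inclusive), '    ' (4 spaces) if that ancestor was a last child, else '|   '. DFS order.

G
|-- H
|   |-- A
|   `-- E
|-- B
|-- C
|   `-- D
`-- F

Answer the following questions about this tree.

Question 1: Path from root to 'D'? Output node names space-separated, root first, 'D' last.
Walk down from root: G -> C -> D

Answer: G C D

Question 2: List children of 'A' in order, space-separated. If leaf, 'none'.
Answer: none

Derivation:
Node A's children (from adjacency): (leaf)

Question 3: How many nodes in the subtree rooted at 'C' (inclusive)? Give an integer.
Answer: 2

Derivation:
Subtree rooted at C contains: C, D
Count = 2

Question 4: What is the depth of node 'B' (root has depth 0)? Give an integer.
Path from root to B: G -> B
Depth = number of edges = 1

Answer: 1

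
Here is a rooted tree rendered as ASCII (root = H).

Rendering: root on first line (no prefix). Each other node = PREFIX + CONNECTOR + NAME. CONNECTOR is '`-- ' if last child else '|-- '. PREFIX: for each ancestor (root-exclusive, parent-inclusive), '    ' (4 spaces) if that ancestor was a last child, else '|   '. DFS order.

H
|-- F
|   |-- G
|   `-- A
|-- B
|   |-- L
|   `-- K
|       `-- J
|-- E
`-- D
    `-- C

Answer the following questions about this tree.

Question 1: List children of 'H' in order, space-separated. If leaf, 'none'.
Answer: F B E D

Derivation:
Node H's children (from adjacency): F, B, E, D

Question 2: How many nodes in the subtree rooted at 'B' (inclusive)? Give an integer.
Subtree rooted at B contains: B, J, K, L
Count = 4

Answer: 4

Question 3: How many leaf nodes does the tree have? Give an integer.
Leaves (nodes with no children): A, C, E, G, J, L

Answer: 6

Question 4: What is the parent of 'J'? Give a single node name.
Answer: K

Derivation:
Scan adjacency: J appears as child of K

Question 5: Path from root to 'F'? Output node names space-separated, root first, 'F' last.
Answer: H F

Derivation:
Walk down from root: H -> F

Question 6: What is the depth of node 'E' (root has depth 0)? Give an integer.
Path from root to E: H -> E
Depth = number of edges = 1

Answer: 1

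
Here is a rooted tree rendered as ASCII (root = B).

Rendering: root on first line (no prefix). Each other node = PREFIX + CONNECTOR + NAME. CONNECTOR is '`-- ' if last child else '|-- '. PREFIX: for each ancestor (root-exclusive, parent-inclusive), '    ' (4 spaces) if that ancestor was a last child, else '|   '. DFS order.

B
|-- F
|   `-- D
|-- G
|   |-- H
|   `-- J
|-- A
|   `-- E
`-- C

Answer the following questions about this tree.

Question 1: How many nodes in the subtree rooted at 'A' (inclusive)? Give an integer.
Subtree rooted at A contains: A, E
Count = 2

Answer: 2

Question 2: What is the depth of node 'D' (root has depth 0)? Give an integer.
Answer: 2

Derivation:
Path from root to D: B -> F -> D
Depth = number of edges = 2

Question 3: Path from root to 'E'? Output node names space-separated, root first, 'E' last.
Answer: B A E

Derivation:
Walk down from root: B -> A -> E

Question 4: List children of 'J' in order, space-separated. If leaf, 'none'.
Answer: none

Derivation:
Node J's children (from adjacency): (leaf)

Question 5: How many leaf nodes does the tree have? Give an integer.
Leaves (nodes with no children): C, D, E, H, J

Answer: 5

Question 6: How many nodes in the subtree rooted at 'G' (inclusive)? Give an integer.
Answer: 3

Derivation:
Subtree rooted at G contains: G, H, J
Count = 3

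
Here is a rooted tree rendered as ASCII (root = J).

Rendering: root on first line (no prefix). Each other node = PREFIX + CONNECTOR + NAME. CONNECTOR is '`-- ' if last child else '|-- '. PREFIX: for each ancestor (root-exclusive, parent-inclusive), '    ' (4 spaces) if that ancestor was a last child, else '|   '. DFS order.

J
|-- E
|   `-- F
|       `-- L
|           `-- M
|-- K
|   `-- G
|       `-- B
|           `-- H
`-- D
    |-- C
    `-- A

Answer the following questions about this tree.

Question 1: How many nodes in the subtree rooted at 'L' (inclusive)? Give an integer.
Subtree rooted at L contains: L, M
Count = 2

Answer: 2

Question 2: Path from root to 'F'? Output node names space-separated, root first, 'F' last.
Answer: J E F

Derivation:
Walk down from root: J -> E -> F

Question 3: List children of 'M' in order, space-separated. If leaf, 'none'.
Answer: none

Derivation:
Node M's children (from adjacency): (leaf)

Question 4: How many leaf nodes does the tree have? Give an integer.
Answer: 4

Derivation:
Leaves (nodes with no children): A, C, H, M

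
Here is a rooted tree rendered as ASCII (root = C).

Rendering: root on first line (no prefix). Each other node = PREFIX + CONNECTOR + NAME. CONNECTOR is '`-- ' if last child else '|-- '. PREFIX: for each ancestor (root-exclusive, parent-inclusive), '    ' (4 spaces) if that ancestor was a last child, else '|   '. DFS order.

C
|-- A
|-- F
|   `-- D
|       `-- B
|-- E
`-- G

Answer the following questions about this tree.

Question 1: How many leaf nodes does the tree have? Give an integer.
Leaves (nodes with no children): A, B, E, G

Answer: 4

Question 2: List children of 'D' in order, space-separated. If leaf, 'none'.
Answer: B

Derivation:
Node D's children (from adjacency): B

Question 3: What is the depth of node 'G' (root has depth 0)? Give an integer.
Path from root to G: C -> G
Depth = number of edges = 1

Answer: 1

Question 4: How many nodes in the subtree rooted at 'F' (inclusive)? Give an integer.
Answer: 3

Derivation:
Subtree rooted at F contains: B, D, F
Count = 3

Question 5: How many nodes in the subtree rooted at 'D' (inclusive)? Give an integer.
Answer: 2

Derivation:
Subtree rooted at D contains: B, D
Count = 2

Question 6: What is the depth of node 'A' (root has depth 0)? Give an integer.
Path from root to A: C -> A
Depth = number of edges = 1

Answer: 1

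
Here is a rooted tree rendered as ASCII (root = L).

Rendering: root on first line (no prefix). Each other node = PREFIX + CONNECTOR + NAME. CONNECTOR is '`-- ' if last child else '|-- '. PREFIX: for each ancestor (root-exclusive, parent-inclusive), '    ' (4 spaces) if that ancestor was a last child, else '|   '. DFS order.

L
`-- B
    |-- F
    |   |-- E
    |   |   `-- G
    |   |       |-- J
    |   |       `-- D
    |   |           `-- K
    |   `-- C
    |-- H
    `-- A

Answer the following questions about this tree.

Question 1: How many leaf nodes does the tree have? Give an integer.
Leaves (nodes with no children): A, C, H, J, K

Answer: 5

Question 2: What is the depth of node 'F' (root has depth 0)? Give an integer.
Answer: 2

Derivation:
Path from root to F: L -> B -> F
Depth = number of edges = 2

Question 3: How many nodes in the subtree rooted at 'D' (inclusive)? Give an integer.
Subtree rooted at D contains: D, K
Count = 2

Answer: 2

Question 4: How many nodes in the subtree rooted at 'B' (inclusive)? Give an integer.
Answer: 10

Derivation:
Subtree rooted at B contains: A, B, C, D, E, F, G, H, J, K
Count = 10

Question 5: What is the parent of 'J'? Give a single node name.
Answer: G

Derivation:
Scan adjacency: J appears as child of G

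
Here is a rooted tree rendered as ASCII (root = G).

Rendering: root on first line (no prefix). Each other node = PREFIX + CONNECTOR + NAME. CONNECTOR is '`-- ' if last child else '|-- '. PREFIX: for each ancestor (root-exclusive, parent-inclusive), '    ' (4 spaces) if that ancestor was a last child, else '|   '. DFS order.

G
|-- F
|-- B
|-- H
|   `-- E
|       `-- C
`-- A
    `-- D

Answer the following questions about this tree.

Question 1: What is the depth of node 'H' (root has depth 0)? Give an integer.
Path from root to H: G -> H
Depth = number of edges = 1

Answer: 1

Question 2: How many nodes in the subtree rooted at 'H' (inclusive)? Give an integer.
Subtree rooted at H contains: C, E, H
Count = 3

Answer: 3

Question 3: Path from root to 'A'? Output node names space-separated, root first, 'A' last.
Answer: G A

Derivation:
Walk down from root: G -> A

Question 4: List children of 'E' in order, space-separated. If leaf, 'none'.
Node E's children (from adjacency): C

Answer: C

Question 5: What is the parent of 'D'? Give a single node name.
Answer: A

Derivation:
Scan adjacency: D appears as child of A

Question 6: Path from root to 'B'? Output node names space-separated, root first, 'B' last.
Answer: G B

Derivation:
Walk down from root: G -> B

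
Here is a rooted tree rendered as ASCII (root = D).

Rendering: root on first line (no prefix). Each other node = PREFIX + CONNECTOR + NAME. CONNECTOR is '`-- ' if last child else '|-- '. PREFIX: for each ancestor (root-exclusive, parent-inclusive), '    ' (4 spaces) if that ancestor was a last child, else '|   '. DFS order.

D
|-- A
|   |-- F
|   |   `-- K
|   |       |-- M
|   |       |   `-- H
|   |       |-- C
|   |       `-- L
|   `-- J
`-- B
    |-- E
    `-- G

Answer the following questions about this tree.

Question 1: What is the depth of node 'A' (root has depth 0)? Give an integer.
Path from root to A: D -> A
Depth = number of edges = 1

Answer: 1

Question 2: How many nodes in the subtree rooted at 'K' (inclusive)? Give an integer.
Subtree rooted at K contains: C, H, K, L, M
Count = 5

Answer: 5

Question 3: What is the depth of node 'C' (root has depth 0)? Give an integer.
Answer: 4

Derivation:
Path from root to C: D -> A -> F -> K -> C
Depth = number of edges = 4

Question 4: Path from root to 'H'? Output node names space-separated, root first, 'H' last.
Walk down from root: D -> A -> F -> K -> M -> H

Answer: D A F K M H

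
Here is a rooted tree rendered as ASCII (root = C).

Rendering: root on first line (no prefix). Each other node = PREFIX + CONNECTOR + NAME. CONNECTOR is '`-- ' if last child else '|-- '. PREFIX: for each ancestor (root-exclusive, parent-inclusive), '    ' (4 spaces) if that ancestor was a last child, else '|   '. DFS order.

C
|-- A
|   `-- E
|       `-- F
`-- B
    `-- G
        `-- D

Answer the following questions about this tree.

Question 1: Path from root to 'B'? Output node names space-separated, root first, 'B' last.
Answer: C B

Derivation:
Walk down from root: C -> B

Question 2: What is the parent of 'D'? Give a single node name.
Answer: G

Derivation:
Scan adjacency: D appears as child of G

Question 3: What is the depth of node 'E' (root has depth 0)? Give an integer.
Answer: 2

Derivation:
Path from root to E: C -> A -> E
Depth = number of edges = 2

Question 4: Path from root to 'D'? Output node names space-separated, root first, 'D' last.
Answer: C B G D

Derivation:
Walk down from root: C -> B -> G -> D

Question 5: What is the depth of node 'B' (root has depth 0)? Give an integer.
Answer: 1

Derivation:
Path from root to B: C -> B
Depth = number of edges = 1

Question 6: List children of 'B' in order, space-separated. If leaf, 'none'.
Node B's children (from adjacency): G

Answer: G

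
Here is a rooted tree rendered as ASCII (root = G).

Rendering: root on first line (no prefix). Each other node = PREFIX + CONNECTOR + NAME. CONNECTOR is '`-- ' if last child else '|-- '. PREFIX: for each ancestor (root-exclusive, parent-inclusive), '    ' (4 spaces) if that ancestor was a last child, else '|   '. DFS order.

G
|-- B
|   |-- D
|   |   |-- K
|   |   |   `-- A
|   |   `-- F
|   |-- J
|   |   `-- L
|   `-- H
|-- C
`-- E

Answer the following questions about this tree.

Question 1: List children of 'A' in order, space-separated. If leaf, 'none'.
Node A's children (from adjacency): (leaf)

Answer: none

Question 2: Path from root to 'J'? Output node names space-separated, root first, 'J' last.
Walk down from root: G -> B -> J

Answer: G B J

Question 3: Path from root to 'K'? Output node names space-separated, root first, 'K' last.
Answer: G B D K

Derivation:
Walk down from root: G -> B -> D -> K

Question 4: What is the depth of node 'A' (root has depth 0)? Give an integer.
Path from root to A: G -> B -> D -> K -> A
Depth = number of edges = 4

Answer: 4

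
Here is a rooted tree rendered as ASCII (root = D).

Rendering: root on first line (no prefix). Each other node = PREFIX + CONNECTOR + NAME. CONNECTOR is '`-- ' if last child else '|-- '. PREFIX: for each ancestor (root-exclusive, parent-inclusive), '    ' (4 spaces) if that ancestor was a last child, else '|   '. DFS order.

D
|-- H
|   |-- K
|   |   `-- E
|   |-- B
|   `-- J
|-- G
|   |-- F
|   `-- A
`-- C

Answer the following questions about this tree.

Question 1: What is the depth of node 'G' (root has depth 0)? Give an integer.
Answer: 1

Derivation:
Path from root to G: D -> G
Depth = number of edges = 1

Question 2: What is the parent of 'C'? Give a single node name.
Scan adjacency: C appears as child of D

Answer: D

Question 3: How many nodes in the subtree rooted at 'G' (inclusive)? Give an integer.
Answer: 3

Derivation:
Subtree rooted at G contains: A, F, G
Count = 3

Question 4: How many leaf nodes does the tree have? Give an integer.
Answer: 6

Derivation:
Leaves (nodes with no children): A, B, C, E, F, J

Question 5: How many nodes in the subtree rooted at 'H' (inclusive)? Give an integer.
Subtree rooted at H contains: B, E, H, J, K
Count = 5

Answer: 5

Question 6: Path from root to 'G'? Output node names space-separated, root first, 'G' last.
Walk down from root: D -> G

Answer: D G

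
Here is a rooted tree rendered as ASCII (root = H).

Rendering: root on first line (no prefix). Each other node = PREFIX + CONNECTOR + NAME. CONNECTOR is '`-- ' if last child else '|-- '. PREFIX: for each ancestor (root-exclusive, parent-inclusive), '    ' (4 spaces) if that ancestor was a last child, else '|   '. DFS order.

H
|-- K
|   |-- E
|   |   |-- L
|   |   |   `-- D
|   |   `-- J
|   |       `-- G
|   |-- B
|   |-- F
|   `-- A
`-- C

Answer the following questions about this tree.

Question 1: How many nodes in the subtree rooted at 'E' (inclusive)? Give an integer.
Answer: 5

Derivation:
Subtree rooted at E contains: D, E, G, J, L
Count = 5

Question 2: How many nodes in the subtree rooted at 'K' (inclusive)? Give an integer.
Answer: 9

Derivation:
Subtree rooted at K contains: A, B, D, E, F, G, J, K, L
Count = 9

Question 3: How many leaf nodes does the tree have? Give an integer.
Leaves (nodes with no children): A, B, C, D, F, G

Answer: 6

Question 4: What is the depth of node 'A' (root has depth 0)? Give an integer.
Path from root to A: H -> K -> A
Depth = number of edges = 2

Answer: 2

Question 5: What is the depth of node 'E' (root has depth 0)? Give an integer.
Answer: 2

Derivation:
Path from root to E: H -> K -> E
Depth = number of edges = 2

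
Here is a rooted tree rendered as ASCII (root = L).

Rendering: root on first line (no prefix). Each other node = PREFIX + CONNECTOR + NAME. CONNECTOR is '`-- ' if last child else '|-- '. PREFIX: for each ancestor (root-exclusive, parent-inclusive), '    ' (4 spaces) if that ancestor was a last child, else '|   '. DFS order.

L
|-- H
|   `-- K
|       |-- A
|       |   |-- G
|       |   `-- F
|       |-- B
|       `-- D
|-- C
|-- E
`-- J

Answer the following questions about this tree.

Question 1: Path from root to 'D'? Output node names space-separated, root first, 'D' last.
Answer: L H K D

Derivation:
Walk down from root: L -> H -> K -> D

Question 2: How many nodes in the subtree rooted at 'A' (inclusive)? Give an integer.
Subtree rooted at A contains: A, F, G
Count = 3

Answer: 3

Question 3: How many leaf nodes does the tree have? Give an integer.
Answer: 7

Derivation:
Leaves (nodes with no children): B, C, D, E, F, G, J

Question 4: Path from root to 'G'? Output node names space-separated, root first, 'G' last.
Answer: L H K A G

Derivation:
Walk down from root: L -> H -> K -> A -> G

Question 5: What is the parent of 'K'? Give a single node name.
Scan adjacency: K appears as child of H

Answer: H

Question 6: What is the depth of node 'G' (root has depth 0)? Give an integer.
Path from root to G: L -> H -> K -> A -> G
Depth = number of edges = 4

Answer: 4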